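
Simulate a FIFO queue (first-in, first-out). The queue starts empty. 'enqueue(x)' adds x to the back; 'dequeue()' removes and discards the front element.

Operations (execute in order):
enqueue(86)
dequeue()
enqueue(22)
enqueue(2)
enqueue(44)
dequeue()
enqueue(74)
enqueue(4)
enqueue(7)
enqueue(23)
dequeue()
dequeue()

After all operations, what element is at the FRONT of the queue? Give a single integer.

Answer: 74

Derivation:
enqueue(86): queue = [86]
dequeue(): queue = []
enqueue(22): queue = [22]
enqueue(2): queue = [22, 2]
enqueue(44): queue = [22, 2, 44]
dequeue(): queue = [2, 44]
enqueue(74): queue = [2, 44, 74]
enqueue(4): queue = [2, 44, 74, 4]
enqueue(7): queue = [2, 44, 74, 4, 7]
enqueue(23): queue = [2, 44, 74, 4, 7, 23]
dequeue(): queue = [44, 74, 4, 7, 23]
dequeue(): queue = [74, 4, 7, 23]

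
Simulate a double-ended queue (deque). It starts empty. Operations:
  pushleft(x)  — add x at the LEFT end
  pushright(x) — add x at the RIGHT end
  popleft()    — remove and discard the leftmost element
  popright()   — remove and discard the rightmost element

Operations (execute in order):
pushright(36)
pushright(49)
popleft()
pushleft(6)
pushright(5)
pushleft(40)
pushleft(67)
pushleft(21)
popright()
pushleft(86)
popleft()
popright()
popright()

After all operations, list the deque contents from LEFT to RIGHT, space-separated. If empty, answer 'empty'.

pushright(36): [36]
pushright(49): [36, 49]
popleft(): [49]
pushleft(6): [6, 49]
pushright(5): [6, 49, 5]
pushleft(40): [40, 6, 49, 5]
pushleft(67): [67, 40, 6, 49, 5]
pushleft(21): [21, 67, 40, 6, 49, 5]
popright(): [21, 67, 40, 6, 49]
pushleft(86): [86, 21, 67, 40, 6, 49]
popleft(): [21, 67, 40, 6, 49]
popright(): [21, 67, 40, 6]
popright(): [21, 67, 40]

Answer: 21 67 40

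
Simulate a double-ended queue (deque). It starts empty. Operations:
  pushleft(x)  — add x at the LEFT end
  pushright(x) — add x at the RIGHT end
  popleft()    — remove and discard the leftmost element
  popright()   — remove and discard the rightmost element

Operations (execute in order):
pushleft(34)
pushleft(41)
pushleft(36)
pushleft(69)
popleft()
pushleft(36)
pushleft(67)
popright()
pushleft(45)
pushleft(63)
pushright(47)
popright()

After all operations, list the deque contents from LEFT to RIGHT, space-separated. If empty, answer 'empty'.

Answer: 63 45 67 36 36 41

Derivation:
pushleft(34): [34]
pushleft(41): [41, 34]
pushleft(36): [36, 41, 34]
pushleft(69): [69, 36, 41, 34]
popleft(): [36, 41, 34]
pushleft(36): [36, 36, 41, 34]
pushleft(67): [67, 36, 36, 41, 34]
popright(): [67, 36, 36, 41]
pushleft(45): [45, 67, 36, 36, 41]
pushleft(63): [63, 45, 67, 36, 36, 41]
pushright(47): [63, 45, 67, 36, 36, 41, 47]
popright(): [63, 45, 67, 36, 36, 41]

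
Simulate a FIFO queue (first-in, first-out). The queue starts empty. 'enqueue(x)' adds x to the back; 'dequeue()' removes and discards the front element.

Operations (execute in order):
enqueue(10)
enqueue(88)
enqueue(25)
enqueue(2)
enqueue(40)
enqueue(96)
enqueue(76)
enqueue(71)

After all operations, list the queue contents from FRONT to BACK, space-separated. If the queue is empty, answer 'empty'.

enqueue(10): [10]
enqueue(88): [10, 88]
enqueue(25): [10, 88, 25]
enqueue(2): [10, 88, 25, 2]
enqueue(40): [10, 88, 25, 2, 40]
enqueue(96): [10, 88, 25, 2, 40, 96]
enqueue(76): [10, 88, 25, 2, 40, 96, 76]
enqueue(71): [10, 88, 25, 2, 40, 96, 76, 71]

Answer: 10 88 25 2 40 96 76 71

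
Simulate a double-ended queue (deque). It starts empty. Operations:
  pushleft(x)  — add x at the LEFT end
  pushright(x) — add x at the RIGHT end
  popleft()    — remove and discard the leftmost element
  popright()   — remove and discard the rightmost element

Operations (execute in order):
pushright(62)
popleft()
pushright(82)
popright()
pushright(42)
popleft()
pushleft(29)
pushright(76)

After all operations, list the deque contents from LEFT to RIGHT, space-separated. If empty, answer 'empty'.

pushright(62): [62]
popleft(): []
pushright(82): [82]
popright(): []
pushright(42): [42]
popleft(): []
pushleft(29): [29]
pushright(76): [29, 76]

Answer: 29 76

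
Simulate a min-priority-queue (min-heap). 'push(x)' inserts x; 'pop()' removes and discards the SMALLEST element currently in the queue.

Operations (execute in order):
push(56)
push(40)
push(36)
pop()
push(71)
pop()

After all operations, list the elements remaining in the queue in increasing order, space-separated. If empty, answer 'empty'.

Answer: 56 71

Derivation:
push(56): heap contents = [56]
push(40): heap contents = [40, 56]
push(36): heap contents = [36, 40, 56]
pop() → 36: heap contents = [40, 56]
push(71): heap contents = [40, 56, 71]
pop() → 40: heap contents = [56, 71]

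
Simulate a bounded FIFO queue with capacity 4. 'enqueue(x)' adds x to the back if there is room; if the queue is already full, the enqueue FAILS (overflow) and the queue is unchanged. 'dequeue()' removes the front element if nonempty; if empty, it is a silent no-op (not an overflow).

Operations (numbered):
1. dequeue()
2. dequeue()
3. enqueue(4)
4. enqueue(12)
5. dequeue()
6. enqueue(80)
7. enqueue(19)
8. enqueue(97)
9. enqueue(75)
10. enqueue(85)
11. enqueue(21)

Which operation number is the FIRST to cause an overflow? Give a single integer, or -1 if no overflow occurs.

1. dequeue(): empty, no-op, size=0
2. dequeue(): empty, no-op, size=0
3. enqueue(4): size=1
4. enqueue(12): size=2
5. dequeue(): size=1
6. enqueue(80): size=2
7. enqueue(19): size=3
8. enqueue(97): size=4
9. enqueue(75): size=4=cap → OVERFLOW (fail)
10. enqueue(85): size=4=cap → OVERFLOW (fail)
11. enqueue(21): size=4=cap → OVERFLOW (fail)

Answer: 9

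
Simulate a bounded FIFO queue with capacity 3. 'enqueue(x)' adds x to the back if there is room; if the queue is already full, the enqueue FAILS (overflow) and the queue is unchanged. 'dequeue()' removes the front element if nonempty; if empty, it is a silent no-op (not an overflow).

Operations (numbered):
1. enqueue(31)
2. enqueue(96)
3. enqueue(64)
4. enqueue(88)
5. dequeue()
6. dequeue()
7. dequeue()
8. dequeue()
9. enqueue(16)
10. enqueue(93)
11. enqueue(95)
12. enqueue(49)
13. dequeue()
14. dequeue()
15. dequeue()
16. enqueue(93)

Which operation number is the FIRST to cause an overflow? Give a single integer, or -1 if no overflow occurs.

1. enqueue(31): size=1
2. enqueue(96): size=2
3. enqueue(64): size=3
4. enqueue(88): size=3=cap → OVERFLOW (fail)
5. dequeue(): size=2
6. dequeue(): size=1
7. dequeue(): size=0
8. dequeue(): empty, no-op, size=0
9. enqueue(16): size=1
10. enqueue(93): size=2
11. enqueue(95): size=3
12. enqueue(49): size=3=cap → OVERFLOW (fail)
13. dequeue(): size=2
14. dequeue(): size=1
15. dequeue(): size=0
16. enqueue(93): size=1

Answer: 4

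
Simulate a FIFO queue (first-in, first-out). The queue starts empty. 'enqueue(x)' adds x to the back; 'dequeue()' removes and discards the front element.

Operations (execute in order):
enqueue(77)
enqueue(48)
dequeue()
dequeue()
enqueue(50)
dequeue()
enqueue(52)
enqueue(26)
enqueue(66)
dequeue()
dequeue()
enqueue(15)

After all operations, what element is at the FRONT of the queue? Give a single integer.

Answer: 66

Derivation:
enqueue(77): queue = [77]
enqueue(48): queue = [77, 48]
dequeue(): queue = [48]
dequeue(): queue = []
enqueue(50): queue = [50]
dequeue(): queue = []
enqueue(52): queue = [52]
enqueue(26): queue = [52, 26]
enqueue(66): queue = [52, 26, 66]
dequeue(): queue = [26, 66]
dequeue(): queue = [66]
enqueue(15): queue = [66, 15]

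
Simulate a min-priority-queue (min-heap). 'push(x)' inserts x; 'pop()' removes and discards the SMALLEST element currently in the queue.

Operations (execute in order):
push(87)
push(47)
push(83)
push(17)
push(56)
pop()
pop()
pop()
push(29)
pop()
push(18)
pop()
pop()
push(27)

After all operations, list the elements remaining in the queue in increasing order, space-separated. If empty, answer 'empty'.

push(87): heap contents = [87]
push(47): heap contents = [47, 87]
push(83): heap contents = [47, 83, 87]
push(17): heap contents = [17, 47, 83, 87]
push(56): heap contents = [17, 47, 56, 83, 87]
pop() → 17: heap contents = [47, 56, 83, 87]
pop() → 47: heap contents = [56, 83, 87]
pop() → 56: heap contents = [83, 87]
push(29): heap contents = [29, 83, 87]
pop() → 29: heap contents = [83, 87]
push(18): heap contents = [18, 83, 87]
pop() → 18: heap contents = [83, 87]
pop() → 83: heap contents = [87]
push(27): heap contents = [27, 87]

Answer: 27 87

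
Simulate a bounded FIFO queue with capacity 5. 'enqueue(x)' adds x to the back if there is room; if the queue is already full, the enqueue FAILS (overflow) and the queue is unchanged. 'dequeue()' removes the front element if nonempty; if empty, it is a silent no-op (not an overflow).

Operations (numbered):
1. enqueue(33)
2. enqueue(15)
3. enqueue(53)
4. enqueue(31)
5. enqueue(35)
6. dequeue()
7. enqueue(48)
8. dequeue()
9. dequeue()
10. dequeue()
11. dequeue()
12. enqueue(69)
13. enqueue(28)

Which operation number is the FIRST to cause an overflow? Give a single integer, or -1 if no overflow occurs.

Answer: -1

Derivation:
1. enqueue(33): size=1
2. enqueue(15): size=2
3. enqueue(53): size=3
4. enqueue(31): size=4
5. enqueue(35): size=5
6. dequeue(): size=4
7. enqueue(48): size=5
8. dequeue(): size=4
9. dequeue(): size=3
10. dequeue(): size=2
11. dequeue(): size=1
12. enqueue(69): size=2
13. enqueue(28): size=3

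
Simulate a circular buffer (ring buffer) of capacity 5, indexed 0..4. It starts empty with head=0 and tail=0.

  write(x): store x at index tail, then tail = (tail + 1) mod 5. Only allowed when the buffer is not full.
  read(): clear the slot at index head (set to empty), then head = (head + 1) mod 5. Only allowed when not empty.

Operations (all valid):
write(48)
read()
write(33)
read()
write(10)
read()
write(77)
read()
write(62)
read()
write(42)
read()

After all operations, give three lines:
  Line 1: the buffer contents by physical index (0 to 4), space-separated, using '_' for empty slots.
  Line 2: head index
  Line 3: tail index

write(48): buf=[48 _ _ _ _], head=0, tail=1, size=1
read(): buf=[_ _ _ _ _], head=1, tail=1, size=0
write(33): buf=[_ 33 _ _ _], head=1, tail=2, size=1
read(): buf=[_ _ _ _ _], head=2, tail=2, size=0
write(10): buf=[_ _ 10 _ _], head=2, tail=3, size=1
read(): buf=[_ _ _ _ _], head=3, tail=3, size=0
write(77): buf=[_ _ _ 77 _], head=3, tail=4, size=1
read(): buf=[_ _ _ _ _], head=4, tail=4, size=0
write(62): buf=[_ _ _ _ 62], head=4, tail=0, size=1
read(): buf=[_ _ _ _ _], head=0, tail=0, size=0
write(42): buf=[42 _ _ _ _], head=0, tail=1, size=1
read(): buf=[_ _ _ _ _], head=1, tail=1, size=0

Answer: _ _ _ _ _
1
1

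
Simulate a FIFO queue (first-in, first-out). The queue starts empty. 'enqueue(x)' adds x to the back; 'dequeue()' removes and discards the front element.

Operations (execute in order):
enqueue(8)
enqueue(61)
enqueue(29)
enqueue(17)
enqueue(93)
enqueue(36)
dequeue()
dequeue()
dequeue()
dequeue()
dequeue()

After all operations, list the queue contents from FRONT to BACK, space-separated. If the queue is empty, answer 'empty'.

Answer: 36

Derivation:
enqueue(8): [8]
enqueue(61): [8, 61]
enqueue(29): [8, 61, 29]
enqueue(17): [8, 61, 29, 17]
enqueue(93): [8, 61, 29, 17, 93]
enqueue(36): [8, 61, 29, 17, 93, 36]
dequeue(): [61, 29, 17, 93, 36]
dequeue(): [29, 17, 93, 36]
dequeue(): [17, 93, 36]
dequeue(): [93, 36]
dequeue(): [36]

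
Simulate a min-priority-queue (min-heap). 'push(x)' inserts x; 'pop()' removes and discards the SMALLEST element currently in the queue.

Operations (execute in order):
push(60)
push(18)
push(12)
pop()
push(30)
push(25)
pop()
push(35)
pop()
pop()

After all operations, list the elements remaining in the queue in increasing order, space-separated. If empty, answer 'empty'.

push(60): heap contents = [60]
push(18): heap contents = [18, 60]
push(12): heap contents = [12, 18, 60]
pop() → 12: heap contents = [18, 60]
push(30): heap contents = [18, 30, 60]
push(25): heap contents = [18, 25, 30, 60]
pop() → 18: heap contents = [25, 30, 60]
push(35): heap contents = [25, 30, 35, 60]
pop() → 25: heap contents = [30, 35, 60]
pop() → 30: heap contents = [35, 60]

Answer: 35 60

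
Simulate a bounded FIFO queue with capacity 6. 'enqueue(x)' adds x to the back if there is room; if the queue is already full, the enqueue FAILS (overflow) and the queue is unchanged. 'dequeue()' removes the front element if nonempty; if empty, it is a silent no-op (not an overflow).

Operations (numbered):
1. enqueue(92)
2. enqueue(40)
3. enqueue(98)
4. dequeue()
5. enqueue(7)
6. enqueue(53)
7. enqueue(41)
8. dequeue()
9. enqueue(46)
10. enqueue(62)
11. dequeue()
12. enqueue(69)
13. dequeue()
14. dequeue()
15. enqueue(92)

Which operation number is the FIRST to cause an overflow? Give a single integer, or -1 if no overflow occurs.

Answer: -1

Derivation:
1. enqueue(92): size=1
2. enqueue(40): size=2
3. enqueue(98): size=3
4. dequeue(): size=2
5. enqueue(7): size=3
6. enqueue(53): size=4
7. enqueue(41): size=5
8. dequeue(): size=4
9. enqueue(46): size=5
10. enqueue(62): size=6
11. dequeue(): size=5
12. enqueue(69): size=6
13. dequeue(): size=5
14. dequeue(): size=4
15. enqueue(92): size=5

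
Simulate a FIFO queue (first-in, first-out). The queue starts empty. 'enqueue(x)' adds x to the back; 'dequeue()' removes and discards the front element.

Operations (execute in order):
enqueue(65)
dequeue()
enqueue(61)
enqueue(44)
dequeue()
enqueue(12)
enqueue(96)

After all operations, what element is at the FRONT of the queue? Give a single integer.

enqueue(65): queue = [65]
dequeue(): queue = []
enqueue(61): queue = [61]
enqueue(44): queue = [61, 44]
dequeue(): queue = [44]
enqueue(12): queue = [44, 12]
enqueue(96): queue = [44, 12, 96]

Answer: 44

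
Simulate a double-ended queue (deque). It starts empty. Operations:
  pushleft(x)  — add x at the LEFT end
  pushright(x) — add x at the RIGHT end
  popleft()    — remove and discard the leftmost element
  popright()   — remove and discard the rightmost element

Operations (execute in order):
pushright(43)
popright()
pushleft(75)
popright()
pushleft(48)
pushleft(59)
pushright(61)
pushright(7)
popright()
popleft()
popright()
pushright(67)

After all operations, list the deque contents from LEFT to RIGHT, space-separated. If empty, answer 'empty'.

Answer: 48 67

Derivation:
pushright(43): [43]
popright(): []
pushleft(75): [75]
popright(): []
pushleft(48): [48]
pushleft(59): [59, 48]
pushright(61): [59, 48, 61]
pushright(7): [59, 48, 61, 7]
popright(): [59, 48, 61]
popleft(): [48, 61]
popright(): [48]
pushright(67): [48, 67]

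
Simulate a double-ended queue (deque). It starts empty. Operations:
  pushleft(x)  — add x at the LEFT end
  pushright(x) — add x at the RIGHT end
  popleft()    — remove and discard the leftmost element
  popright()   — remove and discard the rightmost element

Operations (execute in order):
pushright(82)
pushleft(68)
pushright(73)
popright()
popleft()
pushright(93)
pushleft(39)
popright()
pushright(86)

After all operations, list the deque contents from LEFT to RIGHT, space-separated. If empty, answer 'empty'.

Answer: 39 82 86

Derivation:
pushright(82): [82]
pushleft(68): [68, 82]
pushright(73): [68, 82, 73]
popright(): [68, 82]
popleft(): [82]
pushright(93): [82, 93]
pushleft(39): [39, 82, 93]
popright(): [39, 82]
pushright(86): [39, 82, 86]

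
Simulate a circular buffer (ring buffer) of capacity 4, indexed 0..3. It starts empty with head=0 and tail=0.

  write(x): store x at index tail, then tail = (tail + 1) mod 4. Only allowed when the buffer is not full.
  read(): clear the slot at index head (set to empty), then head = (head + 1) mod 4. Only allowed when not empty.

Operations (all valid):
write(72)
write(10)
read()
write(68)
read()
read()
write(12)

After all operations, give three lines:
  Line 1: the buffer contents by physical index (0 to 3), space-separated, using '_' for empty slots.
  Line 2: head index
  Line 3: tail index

Answer: _ _ _ 12
3
0

Derivation:
write(72): buf=[72 _ _ _], head=0, tail=1, size=1
write(10): buf=[72 10 _ _], head=0, tail=2, size=2
read(): buf=[_ 10 _ _], head=1, tail=2, size=1
write(68): buf=[_ 10 68 _], head=1, tail=3, size=2
read(): buf=[_ _ 68 _], head=2, tail=3, size=1
read(): buf=[_ _ _ _], head=3, tail=3, size=0
write(12): buf=[_ _ _ 12], head=3, tail=0, size=1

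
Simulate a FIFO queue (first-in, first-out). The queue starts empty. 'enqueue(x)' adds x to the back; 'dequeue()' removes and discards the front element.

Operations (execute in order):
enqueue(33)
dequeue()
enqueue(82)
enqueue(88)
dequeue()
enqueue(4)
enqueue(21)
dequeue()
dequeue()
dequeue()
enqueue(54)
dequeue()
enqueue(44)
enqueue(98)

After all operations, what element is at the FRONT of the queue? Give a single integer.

enqueue(33): queue = [33]
dequeue(): queue = []
enqueue(82): queue = [82]
enqueue(88): queue = [82, 88]
dequeue(): queue = [88]
enqueue(4): queue = [88, 4]
enqueue(21): queue = [88, 4, 21]
dequeue(): queue = [4, 21]
dequeue(): queue = [21]
dequeue(): queue = []
enqueue(54): queue = [54]
dequeue(): queue = []
enqueue(44): queue = [44]
enqueue(98): queue = [44, 98]

Answer: 44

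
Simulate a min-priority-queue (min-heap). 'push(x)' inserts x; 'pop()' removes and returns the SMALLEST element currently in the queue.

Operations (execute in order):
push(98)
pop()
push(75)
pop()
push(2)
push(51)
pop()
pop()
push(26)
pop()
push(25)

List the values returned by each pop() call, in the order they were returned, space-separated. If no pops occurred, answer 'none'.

Answer: 98 75 2 51 26

Derivation:
push(98): heap contents = [98]
pop() → 98: heap contents = []
push(75): heap contents = [75]
pop() → 75: heap contents = []
push(2): heap contents = [2]
push(51): heap contents = [2, 51]
pop() → 2: heap contents = [51]
pop() → 51: heap contents = []
push(26): heap contents = [26]
pop() → 26: heap contents = []
push(25): heap contents = [25]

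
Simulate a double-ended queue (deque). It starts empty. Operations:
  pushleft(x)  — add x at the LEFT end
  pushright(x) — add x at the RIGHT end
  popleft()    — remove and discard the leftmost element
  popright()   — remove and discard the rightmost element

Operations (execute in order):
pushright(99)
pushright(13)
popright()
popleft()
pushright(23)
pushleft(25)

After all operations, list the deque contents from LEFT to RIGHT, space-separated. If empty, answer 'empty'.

pushright(99): [99]
pushright(13): [99, 13]
popright(): [99]
popleft(): []
pushright(23): [23]
pushleft(25): [25, 23]

Answer: 25 23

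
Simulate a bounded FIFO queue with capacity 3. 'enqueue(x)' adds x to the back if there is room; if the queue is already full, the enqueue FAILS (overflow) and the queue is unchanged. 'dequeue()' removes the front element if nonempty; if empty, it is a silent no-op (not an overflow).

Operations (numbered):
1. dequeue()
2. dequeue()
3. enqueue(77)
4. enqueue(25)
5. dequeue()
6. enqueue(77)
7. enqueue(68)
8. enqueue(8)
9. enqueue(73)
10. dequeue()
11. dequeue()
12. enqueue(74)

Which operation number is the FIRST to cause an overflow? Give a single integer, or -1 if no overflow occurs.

1. dequeue(): empty, no-op, size=0
2. dequeue(): empty, no-op, size=0
3. enqueue(77): size=1
4. enqueue(25): size=2
5. dequeue(): size=1
6. enqueue(77): size=2
7. enqueue(68): size=3
8. enqueue(8): size=3=cap → OVERFLOW (fail)
9. enqueue(73): size=3=cap → OVERFLOW (fail)
10. dequeue(): size=2
11. dequeue(): size=1
12. enqueue(74): size=2

Answer: 8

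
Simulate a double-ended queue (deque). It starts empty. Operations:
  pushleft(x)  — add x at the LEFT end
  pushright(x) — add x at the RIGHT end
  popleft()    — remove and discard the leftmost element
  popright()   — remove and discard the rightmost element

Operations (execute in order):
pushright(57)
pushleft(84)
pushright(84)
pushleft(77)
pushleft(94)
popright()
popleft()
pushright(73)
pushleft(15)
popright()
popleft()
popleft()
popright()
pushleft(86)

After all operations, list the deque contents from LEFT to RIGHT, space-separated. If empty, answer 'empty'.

pushright(57): [57]
pushleft(84): [84, 57]
pushright(84): [84, 57, 84]
pushleft(77): [77, 84, 57, 84]
pushleft(94): [94, 77, 84, 57, 84]
popright(): [94, 77, 84, 57]
popleft(): [77, 84, 57]
pushright(73): [77, 84, 57, 73]
pushleft(15): [15, 77, 84, 57, 73]
popright(): [15, 77, 84, 57]
popleft(): [77, 84, 57]
popleft(): [84, 57]
popright(): [84]
pushleft(86): [86, 84]

Answer: 86 84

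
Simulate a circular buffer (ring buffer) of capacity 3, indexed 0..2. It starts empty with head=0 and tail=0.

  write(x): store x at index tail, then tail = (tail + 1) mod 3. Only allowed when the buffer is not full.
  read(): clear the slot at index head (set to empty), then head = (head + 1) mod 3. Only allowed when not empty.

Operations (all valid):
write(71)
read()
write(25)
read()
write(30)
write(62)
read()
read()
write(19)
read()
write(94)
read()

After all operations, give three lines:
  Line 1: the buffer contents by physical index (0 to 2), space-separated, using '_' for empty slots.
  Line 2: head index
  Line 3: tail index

Answer: _ _ _
0
0

Derivation:
write(71): buf=[71 _ _], head=0, tail=1, size=1
read(): buf=[_ _ _], head=1, tail=1, size=0
write(25): buf=[_ 25 _], head=1, tail=2, size=1
read(): buf=[_ _ _], head=2, tail=2, size=0
write(30): buf=[_ _ 30], head=2, tail=0, size=1
write(62): buf=[62 _ 30], head=2, tail=1, size=2
read(): buf=[62 _ _], head=0, tail=1, size=1
read(): buf=[_ _ _], head=1, tail=1, size=0
write(19): buf=[_ 19 _], head=1, tail=2, size=1
read(): buf=[_ _ _], head=2, tail=2, size=0
write(94): buf=[_ _ 94], head=2, tail=0, size=1
read(): buf=[_ _ _], head=0, tail=0, size=0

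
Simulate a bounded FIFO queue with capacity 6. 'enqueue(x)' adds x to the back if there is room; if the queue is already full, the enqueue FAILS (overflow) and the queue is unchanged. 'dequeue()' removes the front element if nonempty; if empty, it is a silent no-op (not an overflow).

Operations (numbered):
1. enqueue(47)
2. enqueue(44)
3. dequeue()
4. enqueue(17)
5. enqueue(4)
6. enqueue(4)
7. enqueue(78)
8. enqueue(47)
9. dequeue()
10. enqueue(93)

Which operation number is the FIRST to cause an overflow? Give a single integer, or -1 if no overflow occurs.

Answer: -1

Derivation:
1. enqueue(47): size=1
2. enqueue(44): size=2
3. dequeue(): size=1
4. enqueue(17): size=2
5. enqueue(4): size=3
6. enqueue(4): size=4
7. enqueue(78): size=5
8. enqueue(47): size=6
9. dequeue(): size=5
10. enqueue(93): size=6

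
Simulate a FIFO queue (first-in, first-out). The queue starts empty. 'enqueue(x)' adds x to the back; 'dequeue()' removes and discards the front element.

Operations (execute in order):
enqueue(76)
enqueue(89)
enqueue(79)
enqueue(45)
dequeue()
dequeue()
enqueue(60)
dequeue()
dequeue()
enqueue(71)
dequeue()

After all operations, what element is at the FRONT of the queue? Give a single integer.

Answer: 71

Derivation:
enqueue(76): queue = [76]
enqueue(89): queue = [76, 89]
enqueue(79): queue = [76, 89, 79]
enqueue(45): queue = [76, 89, 79, 45]
dequeue(): queue = [89, 79, 45]
dequeue(): queue = [79, 45]
enqueue(60): queue = [79, 45, 60]
dequeue(): queue = [45, 60]
dequeue(): queue = [60]
enqueue(71): queue = [60, 71]
dequeue(): queue = [71]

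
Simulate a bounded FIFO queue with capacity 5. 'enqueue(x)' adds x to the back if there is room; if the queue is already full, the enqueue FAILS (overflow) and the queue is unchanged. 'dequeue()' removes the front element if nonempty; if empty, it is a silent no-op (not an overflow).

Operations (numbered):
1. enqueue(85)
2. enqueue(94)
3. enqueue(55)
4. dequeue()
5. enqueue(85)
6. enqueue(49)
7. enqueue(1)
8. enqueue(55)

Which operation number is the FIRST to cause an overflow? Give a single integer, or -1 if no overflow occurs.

Answer: 8

Derivation:
1. enqueue(85): size=1
2. enqueue(94): size=2
3. enqueue(55): size=3
4. dequeue(): size=2
5. enqueue(85): size=3
6. enqueue(49): size=4
7. enqueue(1): size=5
8. enqueue(55): size=5=cap → OVERFLOW (fail)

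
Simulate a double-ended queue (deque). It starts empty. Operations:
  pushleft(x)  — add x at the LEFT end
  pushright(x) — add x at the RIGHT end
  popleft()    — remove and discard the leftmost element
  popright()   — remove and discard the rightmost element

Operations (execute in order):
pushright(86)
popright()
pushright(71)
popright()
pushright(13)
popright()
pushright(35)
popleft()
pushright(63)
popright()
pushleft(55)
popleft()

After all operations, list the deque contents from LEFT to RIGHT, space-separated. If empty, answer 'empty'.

pushright(86): [86]
popright(): []
pushright(71): [71]
popright(): []
pushright(13): [13]
popright(): []
pushright(35): [35]
popleft(): []
pushright(63): [63]
popright(): []
pushleft(55): [55]
popleft(): []

Answer: empty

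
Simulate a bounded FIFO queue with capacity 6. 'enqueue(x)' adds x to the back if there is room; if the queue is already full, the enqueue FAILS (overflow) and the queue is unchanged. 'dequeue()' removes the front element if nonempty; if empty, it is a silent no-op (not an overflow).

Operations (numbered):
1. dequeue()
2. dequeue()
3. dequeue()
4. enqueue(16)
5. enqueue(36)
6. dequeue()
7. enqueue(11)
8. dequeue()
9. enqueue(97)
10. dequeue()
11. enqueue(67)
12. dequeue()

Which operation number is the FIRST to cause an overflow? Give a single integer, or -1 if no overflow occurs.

Answer: -1

Derivation:
1. dequeue(): empty, no-op, size=0
2. dequeue(): empty, no-op, size=0
3. dequeue(): empty, no-op, size=0
4. enqueue(16): size=1
5. enqueue(36): size=2
6. dequeue(): size=1
7. enqueue(11): size=2
8. dequeue(): size=1
9. enqueue(97): size=2
10. dequeue(): size=1
11. enqueue(67): size=2
12. dequeue(): size=1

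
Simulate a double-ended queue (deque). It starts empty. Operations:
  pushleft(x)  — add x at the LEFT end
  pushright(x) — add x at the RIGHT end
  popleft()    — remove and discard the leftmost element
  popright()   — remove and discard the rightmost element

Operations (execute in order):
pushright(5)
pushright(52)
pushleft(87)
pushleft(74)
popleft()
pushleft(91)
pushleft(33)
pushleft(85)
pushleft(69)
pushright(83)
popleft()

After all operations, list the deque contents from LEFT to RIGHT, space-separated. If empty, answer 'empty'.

Answer: 85 33 91 87 5 52 83

Derivation:
pushright(5): [5]
pushright(52): [5, 52]
pushleft(87): [87, 5, 52]
pushleft(74): [74, 87, 5, 52]
popleft(): [87, 5, 52]
pushleft(91): [91, 87, 5, 52]
pushleft(33): [33, 91, 87, 5, 52]
pushleft(85): [85, 33, 91, 87, 5, 52]
pushleft(69): [69, 85, 33, 91, 87, 5, 52]
pushright(83): [69, 85, 33, 91, 87, 5, 52, 83]
popleft(): [85, 33, 91, 87, 5, 52, 83]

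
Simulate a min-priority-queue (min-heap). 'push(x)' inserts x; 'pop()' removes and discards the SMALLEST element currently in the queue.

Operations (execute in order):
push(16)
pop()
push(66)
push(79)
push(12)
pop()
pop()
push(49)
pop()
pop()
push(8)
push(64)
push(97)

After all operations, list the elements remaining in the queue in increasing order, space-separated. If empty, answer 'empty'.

push(16): heap contents = [16]
pop() → 16: heap contents = []
push(66): heap contents = [66]
push(79): heap contents = [66, 79]
push(12): heap contents = [12, 66, 79]
pop() → 12: heap contents = [66, 79]
pop() → 66: heap contents = [79]
push(49): heap contents = [49, 79]
pop() → 49: heap contents = [79]
pop() → 79: heap contents = []
push(8): heap contents = [8]
push(64): heap contents = [8, 64]
push(97): heap contents = [8, 64, 97]

Answer: 8 64 97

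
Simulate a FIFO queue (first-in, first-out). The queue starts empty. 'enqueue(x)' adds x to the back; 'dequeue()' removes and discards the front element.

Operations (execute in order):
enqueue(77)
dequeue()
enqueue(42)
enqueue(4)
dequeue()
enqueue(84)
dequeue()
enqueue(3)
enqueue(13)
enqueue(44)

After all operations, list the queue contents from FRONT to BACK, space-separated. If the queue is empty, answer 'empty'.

Answer: 84 3 13 44

Derivation:
enqueue(77): [77]
dequeue(): []
enqueue(42): [42]
enqueue(4): [42, 4]
dequeue(): [4]
enqueue(84): [4, 84]
dequeue(): [84]
enqueue(3): [84, 3]
enqueue(13): [84, 3, 13]
enqueue(44): [84, 3, 13, 44]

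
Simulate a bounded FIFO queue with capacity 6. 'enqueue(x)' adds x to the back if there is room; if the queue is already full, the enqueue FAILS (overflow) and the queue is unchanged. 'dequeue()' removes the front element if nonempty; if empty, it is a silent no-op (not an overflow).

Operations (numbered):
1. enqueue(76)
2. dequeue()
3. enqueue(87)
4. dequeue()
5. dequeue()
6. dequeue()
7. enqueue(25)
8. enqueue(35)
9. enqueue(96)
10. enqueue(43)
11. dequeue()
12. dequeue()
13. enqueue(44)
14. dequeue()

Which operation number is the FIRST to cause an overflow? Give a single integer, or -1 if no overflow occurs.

1. enqueue(76): size=1
2. dequeue(): size=0
3. enqueue(87): size=1
4. dequeue(): size=0
5. dequeue(): empty, no-op, size=0
6. dequeue(): empty, no-op, size=0
7. enqueue(25): size=1
8. enqueue(35): size=2
9. enqueue(96): size=3
10. enqueue(43): size=4
11. dequeue(): size=3
12. dequeue(): size=2
13. enqueue(44): size=3
14. dequeue(): size=2

Answer: -1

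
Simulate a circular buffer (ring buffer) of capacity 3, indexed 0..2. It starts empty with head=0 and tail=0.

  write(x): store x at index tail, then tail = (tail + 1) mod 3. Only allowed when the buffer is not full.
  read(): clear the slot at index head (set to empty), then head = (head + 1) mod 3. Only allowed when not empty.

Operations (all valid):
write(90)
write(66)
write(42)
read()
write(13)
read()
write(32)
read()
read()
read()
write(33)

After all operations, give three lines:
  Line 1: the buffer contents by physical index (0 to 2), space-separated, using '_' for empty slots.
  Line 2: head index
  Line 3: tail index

write(90): buf=[90 _ _], head=0, tail=1, size=1
write(66): buf=[90 66 _], head=0, tail=2, size=2
write(42): buf=[90 66 42], head=0, tail=0, size=3
read(): buf=[_ 66 42], head=1, tail=0, size=2
write(13): buf=[13 66 42], head=1, tail=1, size=3
read(): buf=[13 _ 42], head=2, tail=1, size=2
write(32): buf=[13 32 42], head=2, tail=2, size=3
read(): buf=[13 32 _], head=0, tail=2, size=2
read(): buf=[_ 32 _], head=1, tail=2, size=1
read(): buf=[_ _ _], head=2, tail=2, size=0
write(33): buf=[_ _ 33], head=2, tail=0, size=1

Answer: _ _ 33
2
0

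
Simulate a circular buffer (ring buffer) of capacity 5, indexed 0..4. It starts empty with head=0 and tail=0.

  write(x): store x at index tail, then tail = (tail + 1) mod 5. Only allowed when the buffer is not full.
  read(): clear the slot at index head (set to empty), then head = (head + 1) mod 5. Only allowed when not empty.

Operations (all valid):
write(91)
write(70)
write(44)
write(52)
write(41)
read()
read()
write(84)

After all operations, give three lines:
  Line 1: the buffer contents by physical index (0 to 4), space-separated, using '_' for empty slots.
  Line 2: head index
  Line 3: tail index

Answer: 84 _ 44 52 41
2
1

Derivation:
write(91): buf=[91 _ _ _ _], head=0, tail=1, size=1
write(70): buf=[91 70 _ _ _], head=0, tail=2, size=2
write(44): buf=[91 70 44 _ _], head=0, tail=3, size=3
write(52): buf=[91 70 44 52 _], head=0, tail=4, size=4
write(41): buf=[91 70 44 52 41], head=0, tail=0, size=5
read(): buf=[_ 70 44 52 41], head=1, tail=0, size=4
read(): buf=[_ _ 44 52 41], head=2, tail=0, size=3
write(84): buf=[84 _ 44 52 41], head=2, tail=1, size=4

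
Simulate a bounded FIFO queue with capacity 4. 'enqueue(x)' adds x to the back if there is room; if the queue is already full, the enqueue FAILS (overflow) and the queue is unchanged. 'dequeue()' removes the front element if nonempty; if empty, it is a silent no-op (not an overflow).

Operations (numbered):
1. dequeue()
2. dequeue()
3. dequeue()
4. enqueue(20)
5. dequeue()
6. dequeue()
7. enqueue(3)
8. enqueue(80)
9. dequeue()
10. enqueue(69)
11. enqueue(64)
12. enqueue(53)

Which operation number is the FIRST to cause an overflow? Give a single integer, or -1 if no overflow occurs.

Answer: -1

Derivation:
1. dequeue(): empty, no-op, size=0
2. dequeue(): empty, no-op, size=0
3. dequeue(): empty, no-op, size=0
4. enqueue(20): size=1
5. dequeue(): size=0
6. dequeue(): empty, no-op, size=0
7. enqueue(3): size=1
8. enqueue(80): size=2
9. dequeue(): size=1
10. enqueue(69): size=2
11. enqueue(64): size=3
12. enqueue(53): size=4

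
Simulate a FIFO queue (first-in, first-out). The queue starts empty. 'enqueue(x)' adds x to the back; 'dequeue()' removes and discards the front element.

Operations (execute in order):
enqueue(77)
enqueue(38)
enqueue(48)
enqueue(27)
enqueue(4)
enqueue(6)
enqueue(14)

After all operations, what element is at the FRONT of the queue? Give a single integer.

Answer: 77

Derivation:
enqueue(77): queue = [77]
enqueue(38): queue = [77, 38]
enqueue(48): queue = [77, 38, 48]
enqueue(27): queue = [77, 38, 48, 27]
enqueue(4): queue = [77, 38, 48, 27, 4]
enqueue(6): queue = [77, 38, 48, 27, 4, 6]
enqueue(14): queue = [77, 38, 48, 27, 4, 6, 14]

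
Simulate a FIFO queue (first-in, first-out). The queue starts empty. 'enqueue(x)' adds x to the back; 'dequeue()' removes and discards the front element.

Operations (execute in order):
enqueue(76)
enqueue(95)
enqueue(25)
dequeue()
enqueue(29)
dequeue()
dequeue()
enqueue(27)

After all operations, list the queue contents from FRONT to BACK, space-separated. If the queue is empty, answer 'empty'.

Answer: 29 27

Derivation:
enqueue(76): [76]
enqueue(95): [76, 95]
enqueue(25): [76, 95, 25]
dequeue(): [95, 25]
enqueue(29): [95, 25, 29]
dequeue(): [25, 29]
dequeue(): [29]
enqueue(27): [29, 27]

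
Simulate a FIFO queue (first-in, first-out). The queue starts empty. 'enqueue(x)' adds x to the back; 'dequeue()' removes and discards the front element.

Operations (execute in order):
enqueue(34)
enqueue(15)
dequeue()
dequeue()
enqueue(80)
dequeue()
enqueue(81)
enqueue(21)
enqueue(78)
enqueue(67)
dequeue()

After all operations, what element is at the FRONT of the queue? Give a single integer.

enqueue(34): queue = [34]
enqueue(15): queue = [34, 15]
dequeue(): queue = [15]
dequeue(): queue = []
enqueue(80): queue = [80]
dequeue(): queue = []
enqueue(81): queue = [81]
enqueue(21): queue = [81, 21]
enqueue(78): queue = [81, 21, 78]
enqueue(67): queue = [81, 21, 78, 67]
dequeue(): queue = [21, 78, 67]

Answer: 21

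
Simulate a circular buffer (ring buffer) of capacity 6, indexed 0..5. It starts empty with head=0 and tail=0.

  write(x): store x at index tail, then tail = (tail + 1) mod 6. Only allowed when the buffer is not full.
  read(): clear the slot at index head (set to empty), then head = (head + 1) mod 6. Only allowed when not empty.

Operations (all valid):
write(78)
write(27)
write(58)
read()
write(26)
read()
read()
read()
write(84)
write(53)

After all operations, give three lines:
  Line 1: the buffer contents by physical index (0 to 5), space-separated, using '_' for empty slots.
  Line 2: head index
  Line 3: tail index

Answer: _ _ _ _ 84 53
4
0

Derivation:
write(78): buf=[78 _ _ _ _ _], head=0, tail=1, size=1
write(27): buf=[78 27 _ _ _ _], head=0, tail=2, size=2
write(58): buf=[78 27 58 _ _ _], head=0, tail=3, size=3
read(): buf=[_ 27 58 _ _ _], head=1, tail=3, size=2
write(26): buf=[_ 27 58 26 _ _], head=1, tail=4, size=3
read(): buf=[_ _ 58 26 _ _], head=2, tail=4, size=2
read(): buf=[_ _ _ 26 _ _], head=3, tail=4, size=1
read(): buf=[_ _ _ _ _ _], head=4, tail=4, size=0
write(84): buf=[_ _ _ _ 84 _], head=4, tail=5, size=1
write(53): buf=[_ _ _ _ 84 53], head=4, tail=0, size=2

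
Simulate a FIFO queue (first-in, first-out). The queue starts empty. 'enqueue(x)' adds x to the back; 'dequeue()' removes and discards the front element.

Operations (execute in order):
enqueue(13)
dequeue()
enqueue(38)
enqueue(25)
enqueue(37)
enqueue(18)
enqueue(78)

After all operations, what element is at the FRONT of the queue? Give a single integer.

enqueue(13): queue = [13]
dequeue(): queue = []
enqueue(38): queue = [38]
enqueue(25): queue = [38, 25]
enqueue(37): queue = [38, 25, 37]
enqueue(18): queue = [38, 25, 37, 18]
enqueue(78): queue = [38, 25, 37, 18, 78]

Answer: 38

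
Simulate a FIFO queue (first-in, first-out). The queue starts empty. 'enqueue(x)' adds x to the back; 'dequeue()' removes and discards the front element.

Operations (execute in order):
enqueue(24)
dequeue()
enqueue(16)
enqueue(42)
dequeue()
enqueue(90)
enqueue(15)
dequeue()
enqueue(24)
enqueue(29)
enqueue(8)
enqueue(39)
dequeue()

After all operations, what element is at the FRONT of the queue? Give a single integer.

Answer: 15

Derivation:
enqueue(24): queue = [24]
dequeue(): queue = []
enqueue(16): queue = [16]
enqueue(42): queue = [16, 42]
dequeue(): queue = [42]
enqueue(90): queue = [42, 90]
enqueue(15): queue = [42, 90, 15]
dequeue(): queue = [90, 15]
enqueue(24): queue = [90, 15, 24]
enqueue(29): queue = [90, 15, 24, 29]
enqueue(8): queue = [90, 15, 24, 29, 8]
enqueue(39): queue = [90, 15, 24, 29, 8, 39]
dequeue(): queue = [15, 24, 29, 8, 39]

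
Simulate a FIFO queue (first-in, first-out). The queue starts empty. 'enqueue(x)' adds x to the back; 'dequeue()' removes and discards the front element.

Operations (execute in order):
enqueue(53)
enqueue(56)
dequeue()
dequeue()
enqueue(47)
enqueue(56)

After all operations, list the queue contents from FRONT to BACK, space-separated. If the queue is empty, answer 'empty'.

Answer: 47 56

Derivation:
enqueue(53): [53]
enqueue(56): [53, 56]
dequeue(): [56]
dequeue(): []
enqueue(47): [47]
enqueue(56): [47, 56]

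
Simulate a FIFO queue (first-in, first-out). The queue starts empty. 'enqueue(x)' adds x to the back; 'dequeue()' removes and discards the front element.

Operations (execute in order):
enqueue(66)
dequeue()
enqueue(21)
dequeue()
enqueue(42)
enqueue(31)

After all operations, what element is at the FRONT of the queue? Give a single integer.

enqueue(66): queue = [66]
dequeue(): queue = []
enqueue(21): queue = [21]
dequeue(): queue = []
enqueue(42): queue = [42]
enqueue(31): queue = [42, 31]

Answer: 42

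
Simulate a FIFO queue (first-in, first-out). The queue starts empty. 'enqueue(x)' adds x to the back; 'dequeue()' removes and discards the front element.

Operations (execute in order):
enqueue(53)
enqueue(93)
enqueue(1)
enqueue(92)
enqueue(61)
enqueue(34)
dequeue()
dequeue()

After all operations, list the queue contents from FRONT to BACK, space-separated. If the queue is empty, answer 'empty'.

Answer: 1 92 61 34

Derivation:
enqueue(53): [53]
enqueue(93): [53, 93]
enqueue(1): [53, 93, 1]
enqueue(92): [53, 93, 1, 92]
enqueue(61): [53, 93, 1, 92, 61]
enqueue(34): [53, 93, 1, 92, 61, 34]
dequeue(): [93, 1, 92, 61, 34]
dequeue(): [1, 92, 61, 34]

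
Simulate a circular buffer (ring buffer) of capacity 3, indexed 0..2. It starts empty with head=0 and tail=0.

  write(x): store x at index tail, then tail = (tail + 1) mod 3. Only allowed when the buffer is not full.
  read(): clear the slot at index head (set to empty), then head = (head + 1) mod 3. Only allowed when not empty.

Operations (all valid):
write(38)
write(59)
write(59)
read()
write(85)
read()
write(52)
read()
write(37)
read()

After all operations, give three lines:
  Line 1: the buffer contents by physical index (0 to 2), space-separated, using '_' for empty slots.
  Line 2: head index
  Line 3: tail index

write(38): buf=[38 _ _], head=0, tail=1, size=1
write(59): buf=[38 59 _], head=0, tail=2, size=2
write(59): buf=[38 59 59], head=0, tail=0, size=3
read(): buf=[_ 59 59], head=1, tail=0, size=2
write(85): buf=[85 59 59], head=1, tail=1, size=3
read(): buf=[85 _ 59], head=2, tail=1, size=2
write(52): buf=[85 52 59], head=2, tail=2, size=3
read(): buf=[85 52 _], head=0, tail=2, size=2
write(37): buf=[85 52 37], head=0, tail=0, size=3
read(): buf=[_ 52 37], head=1, tail=0, size=2

Answer: _ 52 37
1
0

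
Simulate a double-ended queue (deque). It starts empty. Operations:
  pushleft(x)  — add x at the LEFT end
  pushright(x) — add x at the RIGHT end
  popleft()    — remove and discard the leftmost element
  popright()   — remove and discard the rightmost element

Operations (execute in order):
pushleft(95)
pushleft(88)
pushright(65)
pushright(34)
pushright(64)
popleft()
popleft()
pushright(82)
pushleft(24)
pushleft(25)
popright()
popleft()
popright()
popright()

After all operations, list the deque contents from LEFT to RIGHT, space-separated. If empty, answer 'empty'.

pushleft(95): [95]
pushleft(88): [88, 95]
pushright(65): [88, 95, 65]
pushright(34): [88, 95, 65, 34]
pushright(64): [88, 95, 65, 34, 64]
popleft(): [95, 65, 34, 64]
popleft(): [65, 34, 64]
pushright(82): [65, 34, 64, 82]
pushleft(24): [24, 65, 34, 64, 82]
pushleft(25): [25, 24, 65, 34, 64, 82]
popright(): [25, 24, 65, 34, 64]
popleft(): [24, 65, 34, 64]
popright(): [24, 65, 34]
popright(): [24, 65]

Answer: 24 65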